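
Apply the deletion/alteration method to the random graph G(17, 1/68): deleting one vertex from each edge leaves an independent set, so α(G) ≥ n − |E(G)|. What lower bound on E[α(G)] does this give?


E[|E(G)|] = C(17, 2)·p = 136 · (1/68) = 2.
E[α(G)] ≥ n − E[|E(G)|] = 17 − 2 = 15.
Numerically: ≈ 15.00000.
(This is only a lower bound; the true E[α(G)] may be larger.)

E[α(G)] ≥ 15 ≈ 15.00000.


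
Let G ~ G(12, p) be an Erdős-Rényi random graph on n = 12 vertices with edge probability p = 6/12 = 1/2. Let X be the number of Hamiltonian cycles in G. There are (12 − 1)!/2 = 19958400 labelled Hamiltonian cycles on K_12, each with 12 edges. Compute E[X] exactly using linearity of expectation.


K_12 has (12 − 1)!/2 = 19958400 labelled Hamiltonian cycles.
For each such Hamiltonian cycle H, let X_H = 1 if all 12 edges of H are present in G. Then P[X_H = 1] = p^{12} = (1/2)^{12} = 1/4096.
By linearity: E[X] = Σ_H E[X_H] = 19958400 · p^{12} = 19958400 · 1/4096 = 155925/32.
Numerically: E[X] ≈ 4872.66.

E[X] = 19958400 · (1/2)^{12} = 155925/32 ≈ 4872.66.


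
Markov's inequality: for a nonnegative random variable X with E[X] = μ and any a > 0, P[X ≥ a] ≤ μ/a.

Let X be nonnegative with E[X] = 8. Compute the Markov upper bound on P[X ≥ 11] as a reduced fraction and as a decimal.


μ = E[X] = 8, a = 11.
Markov: P[X ≥ 11] ≤ μ/a = (8)/11 = 8/11.
Numerically: ≈ 0.72727.
(Since a = 11 > μ = 8.00000, the bound 8/11 is < 1 and informative.)

P[X ≥ 11] ≤ 8/11 ≈ 0.72727.


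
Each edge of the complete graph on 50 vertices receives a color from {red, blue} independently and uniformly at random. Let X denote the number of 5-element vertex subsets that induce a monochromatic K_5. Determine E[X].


Let X = Σ_S X_S over the C(50, 5) = 2118760 subsets S of size 5, where X_S = 1 if the K_5 on S is monochromatic.
For a fixed S, the K_5 on S has C(5, 2) = 10 edges. P[all 10 edges red] = (1/2)^10, and likewise for blue, so P[monochromatic] = 2·(1/2)^10 = 2^{1 − 10} = 1/512.
By linearity of expectation: E[X] = C(50, 5) · 2^{1 − 10} = 2118760 · 1/512 = 264845/64.
Numerically: E[X] ≈ 4138.203125.

E[X] = C(50,5)·2^(1−C(5,2)) = 264845/64 ≈ 4138.203125.


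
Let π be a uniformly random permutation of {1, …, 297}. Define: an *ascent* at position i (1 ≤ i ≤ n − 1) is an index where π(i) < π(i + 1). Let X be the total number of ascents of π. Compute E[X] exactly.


Write X = Σ X_I over i = 1, …, 296, with X_I the indicator of one ascent.
There are 296 indicators.
For each fixed i, the pair (π(i), π(i+1)) is a uniformly random ordered pair of distinct values from {1, …, 297}; by symmetry P[π(i) < π(i+1)] = 1/2.
By linearity: E[X] = 296 · (1/2) = (297 − 1) · (1/2) = 148 ≈ 148.000.

E[X] = 148 = 148.000.


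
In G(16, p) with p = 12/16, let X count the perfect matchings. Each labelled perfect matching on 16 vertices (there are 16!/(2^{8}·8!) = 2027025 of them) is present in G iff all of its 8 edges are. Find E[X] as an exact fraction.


K_16 has 16!/(2^{8}·8!) = 2027025 labelled perfect matchings.
For each such perfect matching H, let X_H = 1 if all 8 edges of H are present in G. Then P[X_H = 1] = p^{8} = (3/4)^{8} = 6561/65536.
By linearity: E[X] = Σ_H E[X_H] = 2027025 · p^{8} = 2027025 · 6561/65536 = 13299311025/65536.
Numerically: E[X] ≈ 202931.

E[X] = 2027025 · (3/4)^{8} = 13299311025/65536 ≈ 202931.


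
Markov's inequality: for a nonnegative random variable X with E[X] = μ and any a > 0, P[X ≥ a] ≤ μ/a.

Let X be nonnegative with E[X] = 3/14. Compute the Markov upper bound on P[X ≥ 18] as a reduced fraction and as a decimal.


μ = E[X] = 3/14, a = 18.
Markov: P[X ≥ 18] ≤ μ/a = (3/14)/18 = 1/84.
Numerically: ≈ 0.01190.
(Since a = 18 > μ = 0.21429, the bound 1/84 is < 1 and informative.)

P[X ≥ 18] ≤ 1/84 ≈ 0.01190.


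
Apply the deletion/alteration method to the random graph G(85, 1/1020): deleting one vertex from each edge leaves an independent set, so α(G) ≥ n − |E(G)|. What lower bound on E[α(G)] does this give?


E[|E(G)|] = C(85, 2)·p = 3570 · (1/1020) = 7/2.
E[α(G)] ≥ n − E[|E(G)|] = 85 − 7/2 = 163/2.
Numerically: ≈ 81.500.
(This is only a lower bound; the true E[α(G)] may be larger.)

E[α(G)] ≥ 163/2 ≈ 81.500.


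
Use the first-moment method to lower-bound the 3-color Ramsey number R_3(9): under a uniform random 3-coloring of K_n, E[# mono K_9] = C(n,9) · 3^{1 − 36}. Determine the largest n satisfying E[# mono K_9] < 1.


We need C(n, 9) · 3^{1 − 36} < 1, i.e. C(n, 9) < 3^{36 − 1} = 50031545098999707.
Check values of n near the boundary:
  n = 297: C(297, 9) = 43842345008337645; 43842345008337645 < 50031545098999707? YES
  n = 298: C(298, 9) = 45207677551849890; 45207677551849890 < 50031545098999707? YES
  n = 299: C(299, 9) = 46610674441390059; 46610674441390059 < 50031545098999707? YES
  n = 300: C(300, 9) = 48052241692154700; 48052241692154700 < 50031545098999707? YES
  n = 301: C(301, 9) = 49533303936090975; 49533303936090975 < 50031545098999707? YES
  n = 302: C(302, 9) = 51054804739588650; 51054804739588650 < 50031545098999707? NO
The largest n with C(n, 9) < 50031545098999707 is n = 301 (where E[X] = 16511101312030325/16677181699666569 ≈ 0.990041). Hence R_3(9) > 301, i.e. R_3(9) ≥ 302.

Largest n = 301; hence R_3(9) > 301.


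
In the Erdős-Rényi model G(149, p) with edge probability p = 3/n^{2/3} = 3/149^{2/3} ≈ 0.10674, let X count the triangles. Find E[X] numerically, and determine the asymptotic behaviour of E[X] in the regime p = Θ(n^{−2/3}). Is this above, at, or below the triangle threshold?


Number of potential triangles: C(149, 3) = 540274.
Each occurs with probability p³ ≈ (0.10674)³ ≈ 1.2161614e-03.
By linearity: E[X] = C(149, 3)·p³ ≈ 540274 · 1.2161614e-03 ≈ 657.06040.
Since α = 2/3 < 1, p = c/n^{2/3} ≫ 1/n is above the triangle threshold p ~ 1/n. Asymptotically E[X] ~ (c³/6)·n^{3(1−α)} = (3³/6)·n^{1} → ∞; triangles are abundant w.h.p.

E[X] ≈ 657.06040; in regime p = Θ(1/n^{2/3}) E[X] diverges (above the triangle threshold p ~ 1/n).


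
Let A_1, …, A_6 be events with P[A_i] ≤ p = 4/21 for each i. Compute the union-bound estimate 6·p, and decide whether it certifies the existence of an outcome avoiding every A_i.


Union bound: P[∪_{i=1}^{6} A_i] ≤ Σ_i P[A_i] ≤ 6·p = 6·(4/21) = 8/7.
Numerically: 8/7 ≈ 1.142857.
Is 8/7 < 1? NO.
Since the bound 8/7 is ≥ 1, the union bound is uninformative here; it does NOT by itself certify existence.

6·p = 8/7 ≈ 1.142857; existence NOT certified by the union bound.


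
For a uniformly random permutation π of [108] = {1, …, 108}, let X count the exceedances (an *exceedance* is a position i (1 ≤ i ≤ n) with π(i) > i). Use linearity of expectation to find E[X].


Write X = Σ_{i=1}^{108} X_i, where X_i = 1_{π(i) > i}.
For each fixed i, π(i) is uniform over {1, …, 108} (marginal of a uniform permutation), so P[π(i) > i] = (n − i)/n. Summing: Σ_{i=1}^{108} (n − i)/n = (0 + 1 + … + 107)/108 = 108(108 − 1)/(2·108) = (108 − 1)/2.
Hence E[X] = Σ_{i=1}^{108} (108 − i)/108 = 107/2 ≈ 53.5000.

E[X] = 107/2 = 53.5000.


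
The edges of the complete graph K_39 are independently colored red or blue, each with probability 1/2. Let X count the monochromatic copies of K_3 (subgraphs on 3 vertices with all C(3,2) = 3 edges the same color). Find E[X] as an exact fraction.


Let X = Σ_S X_S over the C(39, 3) = 9139 subsets S of size 3, where X_S = 1 if the K_3 on S is monochromatic.
For a fixed S, the K_3 on S has C(3, 2) = 3 edges. P[all 3 edges red] = (1/2)^3, and likewise for blue, so P[monochromatic] = 2·(1/2)^3 = 2^{1 − 3} = 1/4.
Summing: E[X] = C(39, 3) · 2^{1 − 3} = 9139 · 1/4 = 9139/4.
Numerically: E[X] ≈ 2284.75000.

E[X] = C(39,3)·2^(1−C(3,2)) = 9139/4 ≈ 2284.75000.


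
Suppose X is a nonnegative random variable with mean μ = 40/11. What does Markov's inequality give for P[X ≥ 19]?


μ = E[X] = 40/11, a = 19.
Markov: P[X ≥ 19] ≤ μ/a = (40/11)/19 = 40/209.
Numerically: ≈ 0.19139.
(Since a = 19 > μ = 3.63636, the bound 40/209 is < 1 and informative.)

P[X ≥ 19] ≤ 40/209 ≈ 0.19139.


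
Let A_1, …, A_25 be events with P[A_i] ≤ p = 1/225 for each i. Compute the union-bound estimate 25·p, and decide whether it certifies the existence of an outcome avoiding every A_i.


Union bound: P[∪_{i=1}^{25} A_i] ≤ Σ_i P[A_i] ≤ 25·p = 25·(1/225) = 1/9.
Numerically: 1/9 ≈ 0.111.
Is 1/9 < 1? YES.
Since P[∪ A_i] ≤ 1/9 < 1, the complement has P[∩ A_i^c] ≥ 1 − 1/9 = 8/9 > 0, so some outcome avoids every A_i.

25·p = 1/9 ≈ 0.111; existence CERTIFIED by the union bound.


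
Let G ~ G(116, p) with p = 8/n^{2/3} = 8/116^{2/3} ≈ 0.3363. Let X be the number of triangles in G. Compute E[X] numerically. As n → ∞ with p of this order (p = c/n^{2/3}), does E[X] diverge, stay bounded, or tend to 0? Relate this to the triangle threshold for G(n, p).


Number of potential triangles: C(116, 3) = 253460.
Each occurs with probability p³ ≈ (0.3363)³ ≈ 3.804994e-02.
By linearity: E[X] = C(116, 3)·p³ ≈ 253460 · 3.804994e-02 ≈ 9644.1379.
Since α = 2/3 < 1, p = c/n^{2/3} ≫ 1/n is above the triangle threshold p ~ 1/n. Asymptotically E[X] ~ (c³/6)·n^{3(1−α)} = (8³/6)·n^{1} → ∞; triangles are abundant w.h.p.

E[X] ≈ 9644.1379; in regime p = Θ(1/n^{2/3}) E[X] diverges (above the triangle threshold p ~ 1/n).


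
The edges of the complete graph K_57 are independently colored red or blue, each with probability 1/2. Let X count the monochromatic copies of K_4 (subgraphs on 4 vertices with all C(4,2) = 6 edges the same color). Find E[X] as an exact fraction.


Let X = Σ_S X_S over the C(57, 4) = 395010 subsets S of size 4, where X_S = 1 if the K_4 on S is monochromatic.
For a fixed S, the K_4 on S has C(4, 2) = 6 edges. P[all 6 edges red] = (1/2)^6, and likewise for blue, so P[monochromatic] = 2·(1/2)^6 = 2^{1 − 6} = 1/32.
Summing: E[X] = C(57, 4) · 2^{1 − 6} = 395010 · 1/32 = 197505/16.
Numerically: E[X] ≈ 12344.062500.

E[X] = C(57,4)·2^(1−C(4,2)) = 197505/16 ≈ 12344.062500.


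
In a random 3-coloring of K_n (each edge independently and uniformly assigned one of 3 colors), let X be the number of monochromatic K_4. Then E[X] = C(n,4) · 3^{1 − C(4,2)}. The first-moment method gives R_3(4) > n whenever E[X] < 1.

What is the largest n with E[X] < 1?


We need C(n, 4) · 3^{1 − 6} < 1, i.e. C(n, 4) < 3^{6 − 1} = 243.
Check values of n near the boundary:
  n = 8: C(8, 4) = 70; 70 < 243? YES
  n = 9: C(9, 4) = 126; 126 < 243? YES
  n = 10: C(10, 4) = 210; 210 < 243? YES
  n = 11: C(11, 4) = 330; 330 < 243? NO
The largest n with C(n, 4) < 243 is n = 10 (where E[X] = 70/81 ≈ 0.86420). Hence R_3(4) > 10, i.e. R_3(4) ≥ 11.

Largest n = 10; hence R_3(4) > 10.


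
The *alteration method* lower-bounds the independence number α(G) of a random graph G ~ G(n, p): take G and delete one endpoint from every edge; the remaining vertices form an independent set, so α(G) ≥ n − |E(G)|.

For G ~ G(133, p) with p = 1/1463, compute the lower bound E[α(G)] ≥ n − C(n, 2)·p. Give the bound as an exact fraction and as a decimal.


E[|E(G)|] = C(133, 2)·p = 8778 · (1/1463) = 6.
E[α(G)] ≥ n − E[|E(G)|] = 133 − 6 = 127.
Numerically: ≈ 127.0000.
(This is only a lower bound; the true E[α(G)] may be larger.)

E[α(G)] ≥ 127 ≈ 127.0000.


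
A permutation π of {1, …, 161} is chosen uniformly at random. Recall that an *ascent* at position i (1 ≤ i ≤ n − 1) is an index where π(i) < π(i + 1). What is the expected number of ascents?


Write X = Σ X_I over i = 1, …, 160, with X_I the indicator of one ascent.
There are 160 indicators.
For each fixed i, the pair (π(i), π(i+1)) is a uniformly random ordered pair of distinct values from {1, …, 161}; by symmetry P[π(i) < π(i+1)] = 1/2.
By linearity: E[X] = 160 · (1/2) = (161 − 1) · (1/2) = 80 ≈ 80.00000.

E[X] = 80 = 80.00000.


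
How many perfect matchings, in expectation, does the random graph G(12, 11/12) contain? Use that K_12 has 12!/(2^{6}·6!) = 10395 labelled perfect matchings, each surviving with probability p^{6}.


K_12 has 12!/(2^{6}·6!) = 10395 labelled perfect matchings.
For each such perfect matching H, let X_H = 1 if all 6 edges of H are present in G. Then P[X_H = 1] = p^{6} = (11/12)^{6} = 1771561/2985984.
Summing the indicators: E[X] = Σ_H E[X_H] = 10395 · p^{6} = 10395 · 1771561/2985984 = 682050985/110592.
Numerically: E[X] ≈ 6.17e+03.

E[X] = 10395 · (11/12)^{6} = 682050985/110592 ≈ 6.17e+03.


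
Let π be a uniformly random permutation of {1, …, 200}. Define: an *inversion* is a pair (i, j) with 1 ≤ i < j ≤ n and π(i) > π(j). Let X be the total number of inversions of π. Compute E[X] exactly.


Write X = Σ X_I over the C(200, 2) = 19900 pairs i < j, with X_I the indicator of one inversion.
There are 19900 indicators.
For each fixed pair i < j, the values π(i) and π(j) are two distinct elements of {1, …, 200} in uniformly random order; by symmetry P[π(i) > π(j)] = 1/2.
By linearity: E[X] = 19900 · (1/2) = C(200, 2) · (1/2) = 19900/2 = 9950 ≈ 9950.000000.

E[X] = 9950 = 9950.000000.


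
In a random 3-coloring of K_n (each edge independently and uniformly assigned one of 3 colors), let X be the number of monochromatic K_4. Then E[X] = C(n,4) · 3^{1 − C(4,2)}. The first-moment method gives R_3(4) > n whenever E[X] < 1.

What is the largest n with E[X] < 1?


We need C(n, 4) · 3^{1 − 6} < 1, i.e. C(n, 4) < 3^{6 − 1} = 243.
Check values of n near the boundary:
  n = 8: C(8, 4) = 70; 70 < 243? YES
  n = 9: C(9, 4) = 126; 126 < 243? YES
  n = 10: C(10, 4) = 210; 210 < 243? YES
  n = 11: C(11, 4) = 330; 330 < 243? NO
  n = 12: C(12, 4) = 495; 495 < 243? NO
  n = 13: C(13, 4) = 715; 715 < 243? NO
The largest n with C(n, 4) < 243 is n = 10 (where E[X] = 70/81 ≈ 0.8641975). Hence R_3(4) > 10, i.e. R_3(4) ≥ 11.

Largest n = 10; hence R_3(4) > 10.


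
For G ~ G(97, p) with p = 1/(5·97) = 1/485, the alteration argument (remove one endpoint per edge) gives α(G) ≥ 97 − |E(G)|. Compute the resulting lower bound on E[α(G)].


E[|E(G)|] = C(97, 2)·p = 4656 · (1/485) = 48/5.
E[α(G)] ≥ n − E[|E(G)|] = 97 − 48/5 = 437/5.
Numerically: ≈ 87.400.
(This is only a lower bound; the true E[α(G)] may be larger.)

E[α(G)] ≥ 437/5 ≈ 87.400.


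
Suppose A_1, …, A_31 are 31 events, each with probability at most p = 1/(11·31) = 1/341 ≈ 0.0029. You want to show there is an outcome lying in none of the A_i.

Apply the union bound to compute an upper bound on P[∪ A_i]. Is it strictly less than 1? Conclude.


Union bound: P[∪_{i=1}^{31} A_i] ≤ Σ_i P[A_i] ≤ 31·p = 31·(1/341) = 1/11.
Numerically: 1/11 ≈ 0.0909.
Is 1/11 < 1? YES.
Since P[∪ A_i] ≤ 1/11 < 1, the complement has P[∩ A_i^c] ≥ 1 − 1/11 = 10/11 > 0, so some outcome avoids every A_i.

31·p = 1/11 ≈ 0.0909; existence CERTIFIED by the union bound.


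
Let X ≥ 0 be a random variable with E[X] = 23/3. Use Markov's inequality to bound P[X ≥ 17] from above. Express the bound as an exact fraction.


μ = E[X] = 23/3, a = 17.
Markov: P[X ≥ 17] ≤ μ/a = (23/3)/17 = 23/51.
Numerically: ≈ 0.451.
(Since a = 17 > μ = 7.667, the bound 23/51 is < 1 and informative.)

P[X ≥ 17] ≤ 23/51 ≈ 0.451.


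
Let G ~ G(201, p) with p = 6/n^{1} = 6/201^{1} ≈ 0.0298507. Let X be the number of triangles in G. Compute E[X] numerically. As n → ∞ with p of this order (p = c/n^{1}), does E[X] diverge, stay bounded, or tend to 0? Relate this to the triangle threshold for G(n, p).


Number of potential triangles: C(201, 3) = 1333300.
Each occurs with probability p³ ≈ (0.0298507)³ ≈ 2.65990165e-05.
By linearity: E[X] = C(201, 3)·p³ ≈ 1333300 · 2.65990165e-05 ≈ 35.464469.
Here α = 1, so p = 6/n is exactly at the triangle threshold p ~ 1/n. Asymptotically E[X] → c³/6 = 6³/6 = 36 ≈ 36.000000, a bounded constant. In this regime the triangle count is asymptotically Poisson(c³/6).

E[X] ≈ 35.464469; in regime p = Θ(1/n^{1}) E[X] stays bounded (at the triangle threshold p ~ 1/n).


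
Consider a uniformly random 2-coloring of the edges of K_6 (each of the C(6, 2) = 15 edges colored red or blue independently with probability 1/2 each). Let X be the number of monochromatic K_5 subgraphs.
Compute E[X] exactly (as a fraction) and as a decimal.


Let X = Σ_S X_S over the C(6, 5) = 6 subsets S of size 5, where X_S = 1 if the K_5 on S is monochromatic.
For a fixed S, the K_5 on S has C(5, 2) = 10 edges. P[all 10 edges red] = (1/2)^10, and likewise for blue, so P[monochromatic] = 2·(1/2)^10 = 2^{1 − 10} = 1/512.
Summing: E[X] = C(6, 5) · 2^{1 − 10} = 6 · 1/512 = 3/256.
Numerically: E[X] ≈ 0.0117.

E[X] = C(6,5)·2^(1−C(5,2)) = 3/256 ≈ 0.0117.


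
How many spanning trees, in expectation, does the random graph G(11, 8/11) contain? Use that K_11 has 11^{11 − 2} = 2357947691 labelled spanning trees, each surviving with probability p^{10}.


K_11 has 11^{11 − 2} = 2357947691 labelled spanning trees.
For each such spanning tree H, let X_H = 1 if all 10 edges of H are present in G. Then P[X_H = 1] = p^{10} = (8/11)^{10} = 1073741824/25937424601.
Summing the indicators: E[X] = Σ_H E[X_H] = 2357947691 · p^{10} = 2357947691 · 1073741824/25937424601 = 1073741824/11.
Numerically: E[X] ≈ 9.76e+07.

E[X] = 2357947691 · (8/11)^{10} = 1073741824/11 ≈ 9.76e+07.


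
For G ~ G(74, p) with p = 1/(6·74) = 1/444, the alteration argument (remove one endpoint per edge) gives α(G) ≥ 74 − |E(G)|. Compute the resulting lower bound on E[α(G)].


E[|E(G)|] = C(74, 2)·p = 2701 · (1/444) = 73/12.
E[α(G)] ≥ n − E[|E(G)|] = 74 − 73/12 = 815/12.
Numerically: ≈ 67.917.
(This is only a lower bound; the true E[α(G)] may be larger.)

E[α(G)] ≥ 815/12 ≈ 67.917.


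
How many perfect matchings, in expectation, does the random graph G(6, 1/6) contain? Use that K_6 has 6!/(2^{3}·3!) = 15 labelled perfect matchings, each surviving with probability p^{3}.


K_6 has 6!/(2^{3}·3!) = 15 labelled perfect matchings.
For each such perfect matching H, let X_H = 1 if all 3 edges of H are present in G. Then P[X_H = 1] = p^{3} = (1/6)^{3} = 1/216.
Summing the indicators: E[X] = Σ_H E[X_H] = 15 · p^{3} = 15 · 1/216 = 5/72.
Numerically: E[X] ≈ 0.069444.

E[X] = 15 · (1/6)^{3} = 5/72 ≈ 0.069444.


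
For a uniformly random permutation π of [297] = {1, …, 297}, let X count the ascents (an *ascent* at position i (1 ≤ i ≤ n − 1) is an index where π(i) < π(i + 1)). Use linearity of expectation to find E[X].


Write X = Σ X_I over i = 1, …, 296, with X_I the indicator of one ascent.
There are 296 indicators.
For each fixed i, the pair (π(i), π(i+1)) is a uniformly random ordered pair of distinct values from {1, …, 297}; by symmetry P[π(i) < π(i+1)] = 1/2.
By linearity: E[X] = 296 · (1/2) = (297 − 1) · (1/2) = 148 ≈ 148.000000.

E[X] = 148 = 148.000000.


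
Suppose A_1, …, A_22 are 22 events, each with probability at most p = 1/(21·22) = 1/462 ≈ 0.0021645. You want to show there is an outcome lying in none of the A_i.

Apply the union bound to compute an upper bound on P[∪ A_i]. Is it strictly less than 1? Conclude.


Union bound: P[∪_{i=1}^{22} A_i] ≤ Σ_i P[A_i] ≤ 22·p = 22·(1/462) = 1/21.
Numerically: 1/21 ≈ 0.0476190.
Is 1/21 < 1? YES.
Since P[∪ A_i] ≤ 1/21 < 1, the complement has P[∩ A_i^c] ≥ 1 − 1/21 = 20/21 > 0, so some outcome avoids every A_i.

22·p = 1/21 ≈ 0.0476190; existence CERTIFIED by the union bound.


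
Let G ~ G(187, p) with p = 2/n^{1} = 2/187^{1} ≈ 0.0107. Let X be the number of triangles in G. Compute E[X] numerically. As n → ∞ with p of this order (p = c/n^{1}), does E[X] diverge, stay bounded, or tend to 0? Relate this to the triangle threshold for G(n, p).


Number of potential triangles: C(187, 3) = 1072445.
Each occurs with probability p³ ≈ (0.0107)³ ≈ 1.223391e-06.
By linearity: E[X] = C(187, 3)·p³ ≈ 1072445 · 1.223391e-06 ≈ 1.3120.
Here α = 1, so p = 2/n is exactly at the triangle threshold p ~ 1/n. Asymptotically E[X] → c³/6 = 2³/6 = 4/3 ≈ 1.3333, a bounded constant. In this regime the triangle count is asymptotically Poisson(c³/6).

E[X] ≈ 1.3120; in regime p = Θ(1/n^{1}) E[X] stays bounded (at the triangle threshold p ~ 1/n).


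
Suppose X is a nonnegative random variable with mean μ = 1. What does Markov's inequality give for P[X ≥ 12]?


μ = E[X] = 1, a = 12.
Markov: P[X ≥ 12] ≤ μ/a = (1)/12 = 1/12.
Numerically: ≈ 0.08333.
(Since a = 12 > μ = 1.00000, the bound 1/12 is < 1 and informative.)

P[X ≥ 12] ≤ 1/12 ≈ 0.08333.


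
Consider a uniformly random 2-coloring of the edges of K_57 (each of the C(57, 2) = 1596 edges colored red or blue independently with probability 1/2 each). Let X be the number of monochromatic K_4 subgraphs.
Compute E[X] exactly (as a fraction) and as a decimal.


Let X = Σ_S X_S over the C(57, 4) = 395010 subsets S of size 4, where X_S = 1 if the K_4 on S is monochromatic.
For a fixed S, the K_4 on S has C(4, 2) = 6 edges. P[all 6 edges red] = (1/2)^6, and likewise for blue, so P[monochromatic] = 2·(1/2)^6 = 2^{1 − 6} = 1/32.
Summing: E[X] = C(57, 4) · 2^{1 − 6} = 395010 · 1/32 = 197505/16.
Numerically: E[X] ≈ 12344.062.

E[X] = C(57,4)·2^(1−C(4,2)) = 197505/16 ≈ 12344.062.


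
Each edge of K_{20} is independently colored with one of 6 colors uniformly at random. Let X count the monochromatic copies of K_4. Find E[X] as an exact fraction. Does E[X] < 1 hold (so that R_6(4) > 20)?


E[X] = C(20, 4) · 6^{1 − 6} = 4845 · 6^{−5} = 4845/7776.
As a reduced fraction: E[X] = 1615/2592 ≈ 0.623.
Is E[X] < 1? YES.
Since E[X] < 1, there exists a 6-coloring of K_{20} with no monochromatic K_4; hence R_6(4) > 20.

E[X] = 1615/2592 ≈ 0.623; E[X] < 1, so R_6(4) > 20.


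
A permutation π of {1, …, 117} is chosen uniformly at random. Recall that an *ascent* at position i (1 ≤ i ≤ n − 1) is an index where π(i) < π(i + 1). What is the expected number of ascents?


Write X = Σ X_I over i = 1, …, 116, with X_I the indicator of one ascent.
There are 116 indicators.
For each fixed i, the pair (π(i), π(i+1)) is a uniformly random ordered pair of distinct values from {1, …, 117}; by symmetry P[π(i) < π(i+1)] = 1/2.
By linearity: E[X] = 116 · (1/2) = (117 − 1) · (1/2) = 58 ≈ 58.000000.

E[X] = 58 = 58.000000.


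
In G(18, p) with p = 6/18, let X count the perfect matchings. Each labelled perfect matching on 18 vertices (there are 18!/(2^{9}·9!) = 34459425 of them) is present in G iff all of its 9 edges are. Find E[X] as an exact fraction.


K_18 has 18!/(2^{9}·9!) = 34459425 labelled perfect matchings.
For each such perfect matching H, let X_H = 1 if all 9 edges of H are present in G. Then P[X_H = 1] = p^{9} = (1/3)^{9} = 1/19683.
By linearity of expectation: E[X] = Σ_H E[X_H] = 34459425 · p^{9} = 34459425 · 1/19683 = 425425/243.
Numerically: E[X] ≈ 1.75e+03.

E[X] = 34459425 · (1/3)^{9} = 425425/243 ≈ 1.75e+03.


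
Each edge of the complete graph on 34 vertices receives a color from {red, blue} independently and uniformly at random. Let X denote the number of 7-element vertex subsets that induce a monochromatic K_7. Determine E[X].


Let X = Σ_S X_S over the C(34, 7) = 5379616 subsets S of size 7, where X_S = 1 if the K_7 on S is monochromatic.
For a fixed S, the K_7 on S has C(7, 2) = 21 edges. P[all 21 edges red] = (1/2)^21, and likewise for blue, so P[monochromatic] = 2·(1/2)^21 = 2^{1 − 21} = 1/1048576.
Summing: E[X] = C(34, 7) · 2^{1 − 21} = 5379616 · 1/1048576 = 168113/32768.
Numerically: E[X] ≈ 5.1304.

E[X] = C(34,7)·2^(1−C(7,2)) = 168113/32768 ≈ 5.1304.


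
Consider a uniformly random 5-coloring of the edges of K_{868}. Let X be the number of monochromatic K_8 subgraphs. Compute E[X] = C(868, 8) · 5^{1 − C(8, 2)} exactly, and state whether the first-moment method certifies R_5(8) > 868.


E[X] = C(868, 8) · 5^{1 − 28} = 7737261125902834428 · 5^{−27} = 7737261125902834428/7450580596923828125.
As a reduced fraction: E[X] = 7737261125902834428/7450580596923828125 ≈ 1.038.
Is E[X] < 1? NO.
Since E[X] ≥ 1, the first-moment bound is inconclusive at n = 868; it does NOT by itself certify R_5(8) > 868.

E[X] = 7737261125902834428/7450580596923828125 ≈ 1.038; E[X] ≥ 1; first-moment method inconclusive here.


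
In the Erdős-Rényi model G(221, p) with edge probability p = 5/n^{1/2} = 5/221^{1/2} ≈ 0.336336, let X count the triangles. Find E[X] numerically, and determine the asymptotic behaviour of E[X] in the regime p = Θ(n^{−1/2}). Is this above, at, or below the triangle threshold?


Number of potential triangles: C(221, 3) = 1774630.
Each occurs with probability p³ ≈ (0.336336)³ ≈ 3.80471037e-02.
By linearity: E[X] = C(221, 3)·p³ ≈ 1774630 · 3.80471037e-02 ≈ 67519.531697.
Since α = 1/2 < 1, p = c/n^{1/2} ≫ 1/n is above the triangle threshold p ~ 1/n. Asymptotically E[X] ~ (c³/6)·n^{3(1−α)} = (5³/6)·n^{1.5} → ∞; triangles are abundant w.h.p.

E[X] ≈ 67519.531697; in regime p = Θ(1/n^{1/2}) E[X] diverges (above the triangle threshold p ~ 1/n).


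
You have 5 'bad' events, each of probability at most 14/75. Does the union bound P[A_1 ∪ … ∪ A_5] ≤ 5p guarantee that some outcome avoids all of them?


Union bound: P[∪_{i=1}^{5} A_i] ≤ Σ_i P[A_i] ≤ 5·p = 5·(14/75) = 14/15.
Numerically: 14/15 ≈ 0.9333.
Is 14/15 < 1? YES.
Since P[∪ A_i] ≤ 14/15 < 1, the complement has P[∩ A_i^c] ≥ 1 − 14/15 = 1/15 > 0, so some outcome avoids every A_i.

5·p = 14/15 ≈ 0.9333; existence CERTIFIED by the union bound.


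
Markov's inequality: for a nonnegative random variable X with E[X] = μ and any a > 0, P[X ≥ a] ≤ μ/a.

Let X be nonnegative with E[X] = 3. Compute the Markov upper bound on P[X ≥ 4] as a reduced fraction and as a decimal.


μ = E[X] = 3, a = 4.
Markov: P[X ≥ 4] ≤ μ/a = (3)/4 = 3/4.
Numerically: ≈ 0.750000.
(Since a = 4 > μ = 3.000000, the bound 3/4 is < 1 and informative.)

P[X ≥ 4] ≤ 3/4 ≈ 0.750000.


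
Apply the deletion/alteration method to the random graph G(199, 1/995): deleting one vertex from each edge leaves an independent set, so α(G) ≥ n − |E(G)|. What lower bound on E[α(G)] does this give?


E[|E(G)|] = C(199, 2)·p = 19701 · (1/995) = 99/5.
E[α(G)] ≥ n − E[|E(G)|] = 199 − 99/5 = 896/5.
Numerically: ≈ 179.200.
(This is only a lower bound; the true E[α(G)] may be larger.)

E[α(G)] ≥ 896/5 ≈ 179.200.


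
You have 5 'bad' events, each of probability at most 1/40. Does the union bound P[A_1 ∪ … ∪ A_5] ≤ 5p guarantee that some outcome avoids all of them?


Union bound: P[∪_{i=1}^{5} A_i] ≤ Σ_i P[A_i] ≤ 5·p = 5·(1/40) = 1/8.
Numerically: 1/8 ≈ 0.1250.
Is 1/8 < 1? YES.
Since P[∪ A_i] ≤ 1/8 < 1, the complement has P[∩ A_i^c] ≥ 1 − 1/8 = 7/8 > 0, so some outcome avoids every A_i.

5·p = 1/8 ≈ 0.1250; existence CERTIFIED by the union bound.


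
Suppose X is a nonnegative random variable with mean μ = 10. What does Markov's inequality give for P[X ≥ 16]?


μ = E[X] = 10, a = 16.
Markov: P[X ≥ 16] ≤ μ/a = (10)/16 = 5/8.
Numerically: ≈ 0.62500.
(Since a = 16 > μ = 10.00000, the bound 5/8 is < 1 and informative.)

P[X ≥ 16] ≤ 5/8 ≈ 0.62500.


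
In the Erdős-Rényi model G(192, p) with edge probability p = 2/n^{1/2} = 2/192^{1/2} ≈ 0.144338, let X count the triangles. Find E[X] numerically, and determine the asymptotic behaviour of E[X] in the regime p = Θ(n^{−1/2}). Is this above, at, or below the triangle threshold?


Number of potential triangles: C(192, 3) = 1161280.
Each occurs with probability p³ ≈ (0.144338)³ ≈ 3.00703265e-03.
By linearity: E[X] = C(192, 3)·p³ ≈ 1161280 · 3.00703265e-03 ≈ 3492.006878.
Since α = 1/2 < 1, p = c/n^{1/2} ≫ 1/n is above the triangle threshold p ~ 1/n. Asymptotically E[X] ~ (c³/6)·n^{3(1−α)} = (2³/6)·n^{1.5} → ∞; triangles are abundant w.h.p.

E[X] ≈ 3492.006878; in regime p = Θ(1/n^{1/2}) E[X] diverges (above the triangle threshold p ~ 1/n).


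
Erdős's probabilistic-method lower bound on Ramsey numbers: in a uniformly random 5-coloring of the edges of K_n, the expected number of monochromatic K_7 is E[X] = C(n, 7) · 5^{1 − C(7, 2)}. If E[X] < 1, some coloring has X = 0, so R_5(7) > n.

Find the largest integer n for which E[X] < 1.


We need C(n, 7) · 5^{1 − 21} < 1, i.e. C(n, 7) < 5^{21 − 1} = 95367431640625.
Check values of n near the boundary:
  n = 333: C(333, 7) = 84549532139028; 84549532139028 < 95367431640625? YES
  n = 334: C(334, 7) = 86359460961576; 86359460961576 < 95367431640625? YES
  n = 335: C(335, 7) = 88202498238195; 88202498238195 < 95367431640625? YES
  n = 336: C(336, 7) = 90079147136880; 90079147136880 < 95367431640625? YES
  n = 337: C(337, 7) = 91989916924632; 91989916924632 < 95367431640625? YES
  n = 338: C(338, 7) = 93935323022736; 93935323022736 < 95367431640625? YES
  n = 339: C(339, 7) = 95915887062372; 95915887062372 < 95367431640625? NO
  n = 340: C(340, 7) = 97932136940560; 97932136940560 < 95367431640625? NO
  n = 341: C(341, 7) = 99984606876440; 99984606876440 < 95367431640625? NO
The largest n with C(n, 7) < 95367431640625 is n = 338 (where E[X] = 93935323022736/95367431640625 ≈ 0.985). Hence R_5(7) > 338, i.e. R_5(7) ≥ 339.

Largest n = 338; hence R_5(7) > 338.


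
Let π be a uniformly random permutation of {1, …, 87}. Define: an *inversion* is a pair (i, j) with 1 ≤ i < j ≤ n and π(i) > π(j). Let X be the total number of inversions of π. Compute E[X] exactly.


Write X = Σ X_I over the C(87, 2) = 3741 pairs i < j, with X_I the indicator of one inversion.
There are 3741 indicators.
For each fixed pair i < j, the values π(i) and π(j) are two distinct elements of {1, …, 87} in uniformly random order; by symmetry P[π(i) > π(j)] = 1/2.
By linearity: E[X] = 3741 · (1/2) = C(87, 2) · (1/2) = 3741/2 = 3741/2 ≈ 1870.500000.

E[X] = 3741/2 = 1870.500000.


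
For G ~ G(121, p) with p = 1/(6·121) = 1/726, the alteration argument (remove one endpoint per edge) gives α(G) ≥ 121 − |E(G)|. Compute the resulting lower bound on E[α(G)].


E[|E(G)|] = C(121, 2)·p = 7260 · (1/726) = 10.
E[α(G)] ≥ n − E[|E(G)|] = 121 − 10 = 111.
Numerically: ≈ 111.0000.
(This is only a lower bound; the true E[α(G)] may be larger.)

E[α(G)] ≥ 111 ≈ 111.0000.


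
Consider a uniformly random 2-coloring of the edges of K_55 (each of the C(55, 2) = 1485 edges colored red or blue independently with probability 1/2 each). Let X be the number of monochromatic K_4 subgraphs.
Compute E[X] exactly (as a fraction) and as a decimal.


Let X = Σ_S X_S over the C(55, 4) = 341055 subsets S of size 4, where X_S = 1 if the K_4 on S is monochromatic.
For a fixed S, the K_4 on S has C(4, 2) = 6 edges. P[all 6 edges red] = (1/2)^6, and likewise for blue, so P[monochromatic] = 2·(1/2)^6 = 2^{1 − 6} = 1/32.
By linearity of expectation: E[X] = C(55, 4) · 2^{1 − 6} = 341055 · 1/32 = 341055/32.
Numerically: E[X] ≈ 10657.968750.

E[X] = C(55,4)·2^(1−C(4,2)) = 341055/32 ≈ 10657.968750.


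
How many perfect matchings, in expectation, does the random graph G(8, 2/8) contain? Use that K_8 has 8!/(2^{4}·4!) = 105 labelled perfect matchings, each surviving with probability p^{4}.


K_8 has 8!/(2^{4}·4!) = 105 labelled perfect matchings.
For each such perfect matching H, let X_H = 1 if all 4 edges of H are present in G. Then P[X_H = 1] = p^{4} = (1/4)^{4} = 1/256.
By linearity: E[X] = Σ_H E[X_H] = 105 · p^{4} = 105 · 1/256 = 105/256.
Numerically: E[X] ≈ 0.410156.

E[X] = 105 · (1/4)^{4} = 105/256 ≈ 0.410156.


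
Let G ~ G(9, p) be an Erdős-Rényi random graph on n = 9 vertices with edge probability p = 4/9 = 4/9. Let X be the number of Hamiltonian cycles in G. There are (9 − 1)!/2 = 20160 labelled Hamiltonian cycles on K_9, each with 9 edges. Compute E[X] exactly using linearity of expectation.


K_9 has (9 − 1)!/2 = 20160 labelled Hamiltonian cycles.
For each such Hamiltonian cycle H, let X_H = 1 if all 9 edges of H are present in G. Then P[X_H = 1] = p^{9} = (4/9)^{9} = 262144/387420489.
Summing the indicators: E[X] = Σ_H E[X_H] = 20160 · p^{9} = 20160 · 262144/387420489 = 587202560/43046721.
Numerically: E[X] ≈ 13.641.

E[X] = 20160 · (4/9)^{9} = 587202560/43046721 ≈ 13.641.


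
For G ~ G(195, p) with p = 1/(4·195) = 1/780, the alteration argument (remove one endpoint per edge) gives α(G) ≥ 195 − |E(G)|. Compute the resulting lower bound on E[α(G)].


E[|E(G)|] = C(195, 2)·p = 18915 · (1/780) = 97/4.
E[α(G)] ≥ n − E[|E(G)|] = 195 − 97/4 = 683/4.
Numerically: ≈ 170.75000.
(This is only a lower bound; the true E[α(G)] may be larger.)

E[α(G)] ≥ 683/4 ≈ 170.75000.


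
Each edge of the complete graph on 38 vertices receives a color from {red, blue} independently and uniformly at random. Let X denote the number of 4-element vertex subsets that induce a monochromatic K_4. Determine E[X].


Let X = Σ_S X_S over the C(38, 4) = 73815 subsets S of size 4, where X_S = 1 if the K_4 on S is monochromatic.
For a fixed S, the K_4 on S has C(4, 2) = 6 edges. P[all 6 edges red] = (1/2)^6, and likewise for blue, so P[monochromatic] = 2·(1/2)^6 = 2^{1 − 6} = 1/32.
Summing: E[X] = C(38, 4) · 2^{1 − 6} = 73815 · 1/32 = 73815/32.
Numerically: E[X] ≈ 2306.718750.

E[X] = C(38,4)·2^(1−C(4,2)) = 73815/32 ≈ 2306.718750.


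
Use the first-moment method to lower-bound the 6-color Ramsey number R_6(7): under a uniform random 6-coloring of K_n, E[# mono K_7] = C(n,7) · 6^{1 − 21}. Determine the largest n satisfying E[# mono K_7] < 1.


We need C(n, 7) · 6^{1 − 21} < 1, i.e. C(n, 7) < 6^{21 − 1} = 3656158440062976.
Check values of n near the boundary:
  n = 564: C(564, 7) = 3469685994423792; 3469685994423792 < 3656158440062976? YES
  n = 565: C(565, 7) = 3513212521235560; 3513212521235560 < 3656158440062976? YES
  n = 566: C(566, 7) = 3557206237959440; 3557206237959440 < 3656158440062976? YES
  n = 567: C(567, 7) = 3601671315933933; 3601671315933933 < 3656158440062976? YES
  n = 568: C(568, 7) = 3646611956239704; 3646611956239704 < 3656158440062976? YES
  n = 569: C(569, 7) = 3692032389858348; 3692032389858348 < 3656158440062976? NO
  n = 570: C(570, 7) = 3737936877831720; 3737936877831720 < 3656158440062976? NO
  n = 571: C(571, 7) = 3784329711421830; 3784329711421830 < 3656158440062976? NO
The largest n with C(n, 7) < 3656158440062976 is n = 568 (where E[X] = 16882462760369/16926659444736 ≈ 0.9974). Hence R_6(7) > 568, i.e. R_6(7) ≥ 569.

Largest n = 568; hence R_6(7) > 568.


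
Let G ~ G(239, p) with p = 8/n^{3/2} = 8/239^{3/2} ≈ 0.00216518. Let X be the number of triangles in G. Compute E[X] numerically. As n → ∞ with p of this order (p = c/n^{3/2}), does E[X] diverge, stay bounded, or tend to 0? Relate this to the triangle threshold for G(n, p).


Number of potential triangles: C(239, 3) = 2246839.
Each occurs with probability p³ ≈ (0.00216518)³ ≈ 1.01503123e-08.
By linearity: E[X] = C(239, 3)·p³ ≈ 2246839 · 1.01503123e-08 ≈ 0.022806.
Since α = 3/2 > 1, p = c/n^{3/2} = o(1/n) is below the triangle threshold p ~ 1/n. Asymptotically E[X] ~ (c³/6)·n^{3(1−α)} = (8³/6)·n^{-1.5} → 0, so by Markov's inequality G has no triangles w.h.p.

E[X] ≈ 0.022806; in regime p = Θ(1/n^{3/2}) E[X] tends to 0 (below the triangle threshold p ~ 1/n).


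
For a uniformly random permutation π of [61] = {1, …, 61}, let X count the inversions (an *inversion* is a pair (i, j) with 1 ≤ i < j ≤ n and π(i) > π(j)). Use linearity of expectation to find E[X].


Write X = Σ X_I over the C(61, 2) = 1830 pairs i < j, with X_I the indicator of one inversion.
There are 1830 indicators.
For each fixed pair i < j, the values π(i) and π(j) are two distinct elements of {1, …, 61} in uniformly random order; by symmetry P[π(i) > π(j)] = 1/2.
By linearity: E[X] = 1830 · (1/2) = C(61, 2) · (1/2) = 1830/2 = 915 ≈ 915.0000.

E[X] = 915 = 915.0000.


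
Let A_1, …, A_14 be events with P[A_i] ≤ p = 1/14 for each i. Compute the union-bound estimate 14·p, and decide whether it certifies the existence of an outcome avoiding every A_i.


Union bound: P[∪_{i=1}^{14} A_i] ≤ Σ_i P[A_i] ≤ 14·p = 14·(1/14) = 1.
Numerically: 1 ≈ 1.00000.
Is 1 < 1? NO.
Since the bound 1 is ≥ 1, the union bound is uninformative here; it does NOT by itself certify existence.

14·p = 1 ≈ 1.00000; existence NOT certified by the union bound.


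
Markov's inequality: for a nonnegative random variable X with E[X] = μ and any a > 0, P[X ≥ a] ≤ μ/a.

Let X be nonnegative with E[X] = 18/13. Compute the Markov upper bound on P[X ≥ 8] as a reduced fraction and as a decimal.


μ = E[X] = 18/13, a = 8.
Markov: P[X ≥ 8] ≤ μ/a = (18/13)/8 = 9/52.
Numerically: ≈ 0.173.
(Since a = 8 > μ = 1.385, the bound 9/52 is < 1 and informative.)

P[X ≥ 8] ≤ 9/52 ≈ 0.173.


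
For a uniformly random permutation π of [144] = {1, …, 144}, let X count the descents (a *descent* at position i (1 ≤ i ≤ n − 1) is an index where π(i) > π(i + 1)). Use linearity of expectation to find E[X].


Write X = Σ X_I over i = 1, …, 143, with X_I the indicator of one descent.
There are 143 indicators.
For each fixed i, the pair (π(i), π(i+1)) is a uniformly random ordered pair of distinct values from {1, …, 144}; by symmetry P[π(i) > π(i+1)] = 1/2.
By linearity: E[X] = 143 · (1/2) = (144 − 1) · (1/2) = 143/2 ≈ 71.500000.

E[X] = 143/2 = 71.500000.


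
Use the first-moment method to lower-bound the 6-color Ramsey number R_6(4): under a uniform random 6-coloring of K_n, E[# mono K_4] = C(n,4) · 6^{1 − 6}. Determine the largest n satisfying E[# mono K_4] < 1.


We need C(n, 4) · 6^{1 − 6} < 1, i.e. C(n, 4) < 6^{6 − 1} = 7776.
Check values of n near the boundary:
  n = 21: C(21, 4) = 5985; 5985 < 7776? YES
  n = 22: C(22, 4) = 7315; 7315 < 7776? YES
  n = 23: C(23, 4) = 8855; 8855 < 7776? NO
  n = 24: C(24, 4) = 10626; 10626 < 7776? NO
The largest n with C(n, 4) < 7776 is n = 22 (where E[X] = 7315/7776 ≈ 0.9407150). Hence R_6(4) > 22, i.e. R_6(4) ≥ 23.

Largest n = 22; hence R_6(4) > 22.


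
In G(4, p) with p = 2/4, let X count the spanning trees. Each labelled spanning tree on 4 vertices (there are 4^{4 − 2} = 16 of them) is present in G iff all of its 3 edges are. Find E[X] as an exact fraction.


K_4 has 4^{4 − 2} = 16 labelled spanning trees.
For each such spanning tree H, let X_H = 1 if all 3 edges of H are present in G. Then P[X_H = 1] = p^{3} = (1/2)^{3} = 1/8.
By linearity: E[X] = Σ_H E[X_H] = 16 · p^{3} = 16 · 1/8 = 2.
Numerically: E[X] ≈ 2.

E[X] = 16 · (1/2)^{3} = 2 ≈ 2.


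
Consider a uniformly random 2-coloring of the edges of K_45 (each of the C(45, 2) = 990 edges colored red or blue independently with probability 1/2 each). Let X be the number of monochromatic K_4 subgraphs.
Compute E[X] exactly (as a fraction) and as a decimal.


Let X = Σ_S X_S over the C(45, 4) = 148995 subsets S of size 4, where X_S = 1 if the K_4 on S is monochromatic.
For a fixed S, the K_4 on S has C(4, 2) = 6 edges. P[all 6 edges red] = (1/2)^6, and likewise for blue, so P[monochromatic] = 2·(1/2)^6 = 2^{1 − 6} = 1/32.
By linearity of expectation: E[X] = C(45, 4) · 2^{1 − 6} = 148995 · 1/32 = 148995/32.
Numerically: E[X] ≈ 4656.093750.

E[X] = C(45,4)·2^(1−C(4,2)) = 148995/32 ≈ 4656.093750.


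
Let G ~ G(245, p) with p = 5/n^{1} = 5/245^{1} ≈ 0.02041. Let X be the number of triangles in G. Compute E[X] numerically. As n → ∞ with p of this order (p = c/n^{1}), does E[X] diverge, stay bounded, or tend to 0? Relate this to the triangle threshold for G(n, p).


Number of potential triangles: C(245, 3) = 2421090.
Each occurs with probability p³ ≈ (0.02041)³ ≈ 8.499860e-06.
By linearity: E[X] = C(245, 3)·p³ ≈ 2421090 · 8.499860e-06 ≈ 20.5789.
Here α = 1, so p = 5/n is exactly at the triangle threshold p ~ 1/n. Asymptotically E[X] → c³/6 = 5³/6 = 125/6 ≈ 20.8333, a bounded constant. In this regime the triangle count is asymptotically Poisson(c³/6).

E[X] ≈ 20.5789; in regime p = Θ(1/n^{1}) E[X] stays bounded (at the triangle threshold p ~ 1/n).
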